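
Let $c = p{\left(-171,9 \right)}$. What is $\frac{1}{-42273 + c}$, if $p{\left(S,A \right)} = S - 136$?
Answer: $- \frac{1}{42580} \approx -2.3485 \cdot 10^{-5}$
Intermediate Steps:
$p{\left(S,A \right)} = -136 + S$
$c = -307$ ($c = -136 - 171 = -307$)
$\frac{1}{-42273 + c} = \frac{1}{-42273 - 307} = \frac{1}{-42580} = - \frac{1}{42580}$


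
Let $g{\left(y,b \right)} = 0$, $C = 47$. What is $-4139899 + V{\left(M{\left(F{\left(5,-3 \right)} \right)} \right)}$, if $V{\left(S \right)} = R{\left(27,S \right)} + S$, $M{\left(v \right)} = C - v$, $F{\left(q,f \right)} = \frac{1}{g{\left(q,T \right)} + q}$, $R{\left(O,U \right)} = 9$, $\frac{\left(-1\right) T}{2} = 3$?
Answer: $- \frac{20699216}{5} \approx -4.1398 \cdot 10^{6}$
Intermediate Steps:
$T = -6$ ($T = \left(-2\right) 3 = -6$)
$F{\left(q,f \right)} = \frac{1}{q}$ ($F{\left(q,f \right)} = \frac{1}{0 + q} = \frac{1}{q}$)
$M{\left(v \right)} = 47 - v$
$V{\left(S \right)} = 9 + S$
$-4139899 + V{\left(M{\left(F{\left(5,-3 \right)} \right)} \right)} = -4139899 + \left(9 + \left(47 - \frac{1}{5}\right)\right) = -4139899 + \left(9 + \frac{234}{5}\right) = -4139899 + \frac{279}{5} = - \frac{20699216}{5}$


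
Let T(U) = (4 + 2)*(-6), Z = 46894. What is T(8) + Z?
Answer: 46858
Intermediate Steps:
T(U) = -36 (T(U) = 6*(-6) = -36)
T(8) + Z = -36 + 46894 = 46858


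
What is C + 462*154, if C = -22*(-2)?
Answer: 71192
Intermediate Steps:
C = 44
C + 462*154 = 44 + 462*154 = 44 + 71148 = 71192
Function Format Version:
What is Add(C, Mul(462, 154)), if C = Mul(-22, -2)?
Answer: 71192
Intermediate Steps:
C = 44
Add(C, Mul(462, 154)) = Add(44, Mul(462, 154)) = Add(44, 71148) = 71192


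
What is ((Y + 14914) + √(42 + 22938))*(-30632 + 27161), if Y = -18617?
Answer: 12853113 - 6942*√5745 ≈ 1.2327e+7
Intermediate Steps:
((Y + 14914) + √(42 + 22938))*(-30632 + 27161) = ((-18617 + 14914) + √(42 + 22938))*(-30632 + 27161) = (-3703 + √22980)*(-3471) = (-3703 + 2*√5745)*(-3471) = 12853113 - 6942*√5745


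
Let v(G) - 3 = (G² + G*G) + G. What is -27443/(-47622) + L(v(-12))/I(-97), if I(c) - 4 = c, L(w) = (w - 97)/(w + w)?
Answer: 235909973/411882678 ≈ 0.57276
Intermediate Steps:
v(G) = 3 + G + 2*G² (v(G) = 3 + ((G² + G*G) + G) = 3 + ((G² + G²) + G) = 3 + (2*G² + G) = 3 + (G + 2*G²) = 3 + G + 2*G²)
L(w) = (-97 + w)/(2*w) (L(w) = (-97 + w)/((2*w)) = (-97 + w)*(1/(2*w)) = (-97 + w)/(2*w))
I(c) = 4 + c
-27443/(-47622) + L(v(-12))/I(-97) = -27443/(-47622) + ((-97 + (3 - 12 + 2*(-12)²))/(2*(3 - 12 + 2*(-12)²)))/(4 - 97) = -27443*(-1/47622) + ((-97 + (3 - 12 + 2*144))/(2*(3 - 12 + 2*144)))/(-93) = 27443/47622 + ((-97 + (3 - 12 + 288))/(2*(3 - 12 + 288)))*(-1/93) = 27443/47622 + ((½)*(-97 + 279)/279)*(-1/93) = 27443/47622 + ((½)*(1/279)*182)*(-1/93) = 27443/47622 + (91/279)*(-1/93) = 27443/47622 - 91/25947 = 235909973/411882678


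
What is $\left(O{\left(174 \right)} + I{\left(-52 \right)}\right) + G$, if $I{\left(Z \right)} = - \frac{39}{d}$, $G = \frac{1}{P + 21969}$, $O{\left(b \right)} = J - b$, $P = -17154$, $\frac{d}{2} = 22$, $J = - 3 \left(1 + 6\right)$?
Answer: $- \frac{41500441}{211860} \approx -195.89$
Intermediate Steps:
$J = -21$ ($J = \left(-3\right) 7 = -21$)
$d = 44$ ($d = 2 \cdot 22 = 44$)
$O{\left(b \right)} = -21 - b$
$G = \frac{1}{4815}$ ($G = \frac{1}{-17154 + 21969} = \frac{1}{4815} \approx 0.00020768$)
$I{\left(Z \right)} = - \frac{39}{44}$
$\left(O{\left(174 \right)} + I{\left(-52 \right)}\right) + G = \left(\left(-21 - 174\right) - \frac{39}{44}\right) + \frac{1}{4815} = \left(-195 - \frac{39}{44}\right) + \frac{1}{4815} = - \frac{8619}{44} + \frac{1}{4815} = - \frac{41500441}{211860}$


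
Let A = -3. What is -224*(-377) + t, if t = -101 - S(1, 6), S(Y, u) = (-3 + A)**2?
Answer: 84311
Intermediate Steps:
S(Y, u) = 36 (S(Y, u) = (-3 - 3)**2 = (-6)**2 = 36)
t = -137 (t = -101 - 1*36 = -101 - 36 = -137)
-224*(-377) + t = -224*(-377) - 137 = 84448 - 137 = 84311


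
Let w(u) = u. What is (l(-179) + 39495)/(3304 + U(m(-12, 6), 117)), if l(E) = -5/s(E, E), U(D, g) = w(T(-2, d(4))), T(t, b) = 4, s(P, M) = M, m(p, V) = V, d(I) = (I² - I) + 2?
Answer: 3534805/296066 ≈ 11.939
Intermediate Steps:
d(I) = 2 + I² - I
U(D, g) = 4
l(E) = -5/E
(l(-179) + 39495)/(3304 + U(m(-12, 6), 117)) = (-5/(-179) + 39495)/(3304 + 4) = (-5*(-1/179) + 39495)/3308 = (5/179 + 39495)*(1/3308) = (7069610/179)*(1/3308) = 3534805/296066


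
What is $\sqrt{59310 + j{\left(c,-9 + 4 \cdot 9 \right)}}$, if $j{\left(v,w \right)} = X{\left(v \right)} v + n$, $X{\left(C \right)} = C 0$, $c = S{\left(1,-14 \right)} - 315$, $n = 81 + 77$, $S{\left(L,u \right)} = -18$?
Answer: $2 \sqrt{14867} \approx 243.86$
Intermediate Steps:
$n = 158$
$c = -333$ ($c = -18 - 315 = -333$)
$X{\left(C \right)} = 0$
$j{\left(v,w \right)} = 158$ ($j{\left(v,w \right)} = 0 v + 158 = 0 + 158 = 158$)
$\sqrt{59310 + j{\left(c,-9 + 4 \cdot 9 \right)}} = \sqrt{59310 + 158} = \sqrt{59468} = 2 \sqrt{14867}$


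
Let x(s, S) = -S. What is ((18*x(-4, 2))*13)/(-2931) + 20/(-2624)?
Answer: 97451/640912 ≈ 0.15205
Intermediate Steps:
((18*x(-4, 2))*13)/(-2931) + 20/(-2624) = ((18*(-1*2))*13)/(-2931) + 20/(-2624) = ((18*(-2))*13)*(-1/2931) + 20*(-1/2624) = -36*13*(-1/2931) - 5/656 = -468*(-1/2931) - 5/656 = 156/977 - 5/656 = 97451/640912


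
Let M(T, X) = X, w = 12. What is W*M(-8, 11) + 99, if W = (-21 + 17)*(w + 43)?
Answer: -2321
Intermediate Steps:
W = -220 (W = (-21 + 17)*(12 + 43) = -4*55 = -220)
W*M(-8, 11) + 99 = -220*11 + 99 = -2420 + 99 = -2321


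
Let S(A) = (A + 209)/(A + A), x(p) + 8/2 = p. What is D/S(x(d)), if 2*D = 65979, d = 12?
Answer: 527832/217 ≈ 2432.4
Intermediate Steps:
x(p) = -4 + p
S(A) = (209 + A)/(2*A) (S(A) = (209 + A)/((2*A)) = (209 + A)*(1/(2*A)) = (209 + A)/(2*A))
D = 65979/2 (D = (1/2)*65979 = 65979/2 ≈ 32990.)
D/S(x(d)) = 65979/(2*(((209 + (-4 + 12))/(2*(-4 + 12))))) = 65979/(2*(((1/2)*(209 + 8)/8))) = 65979/(2*(((1/2)*(1/8)*217))) = 65979/(2*(217/16)) = (65979/2)*(16/217) = 527832/217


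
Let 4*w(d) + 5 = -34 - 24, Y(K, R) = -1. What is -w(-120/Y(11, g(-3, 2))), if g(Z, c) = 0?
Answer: 63/4 ≈ 15.750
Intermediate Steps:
w(d) = -63/4 (w(d) = -5/4 + (-34 - 24)/4 = -5/4 + (1/4)*(-58) = -5/4 - 29/2 = -63/4)
-w(-120/Y(11, g(-3, 2))) = -1*(-63/4) = 63/4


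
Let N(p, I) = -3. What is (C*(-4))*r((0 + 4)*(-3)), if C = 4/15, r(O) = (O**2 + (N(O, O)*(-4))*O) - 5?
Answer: 16/3 ≈ 5.3333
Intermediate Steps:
r(O) = -5 + O**2 + 12*O (r(O) = (O**2 + (-3*(-4))*O) - 5 = (O**2 + 12*O) - 5 = -5 + O**2 + 12*O)
C = 4/15 (C = 4*(1/15) = 4/15 ≈ 0.26667)
(C*(-4))*r((0 + 4)*(-3)) = ((4/15)*(-4))*(-5 + ((0 + 4)*(-3))**2 + 12*((0 + 4)*(-3))) = -16*(-5 + (4*(-3))**2 + 12*(4*(-3)))/15 = -16*(-5 + (-12)**2 + 12*(-12))/15 = -16*(-5 + 144 - 144)/15 = -16/15*(-5) = 16/3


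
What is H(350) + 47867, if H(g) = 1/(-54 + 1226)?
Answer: 56100125/1172 ≈ 47867.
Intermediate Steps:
H(g) = 1/1172
H(350) + 47867 = 1/1172 + 47867 = 56100125/1172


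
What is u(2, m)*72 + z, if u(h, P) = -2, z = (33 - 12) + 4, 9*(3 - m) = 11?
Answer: -119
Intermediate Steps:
m = 16/9 (m = 3 - 1/9*11 = 3 - 11/9 = 16/9 ≈ 1.7778)
z = 25 (z = 21 + 4 = 25)
u(2, m)*72 + z = -2*72 + 25 = -144 + 25 = -119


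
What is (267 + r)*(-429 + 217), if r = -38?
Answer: -48548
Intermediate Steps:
(267 + r)*(-429 + 217) = (267 - 38)*(-429 + 217) = 229*(-212) = -48548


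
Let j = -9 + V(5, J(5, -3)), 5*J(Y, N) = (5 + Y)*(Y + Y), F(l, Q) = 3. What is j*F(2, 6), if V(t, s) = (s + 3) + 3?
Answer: 51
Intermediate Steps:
J(Y, N) = 2*Y*(5 + Y)/5 (J(Y, N) = ((5 + Y)*(Y + Y))/5 = ((5 + Y)*(2*Y))/5 = (2*Y*(5 + Y))/5 = 2*Y*(5 + Y)/5)
V(t, s) = 6 + s (V(t, s) = (3 + s) + 3 = 6 + s)
j = 17 (j = -9 + (6 + (⅖)*5*(5 + 5)) = -9 + (6 + (⅖)*5*10) = -9 + (6 + 20) = -9 + 26 = 17)
j*F(2, 6) = 17*3 = 51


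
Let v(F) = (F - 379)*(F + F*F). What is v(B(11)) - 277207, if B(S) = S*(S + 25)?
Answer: 2395397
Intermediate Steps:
B(S) = S*(25 + S)
v(F) = (-379 + F)*(F + F²)
v(B(11)) - 277207 = (11*(25 + 11))*(-379 + (11*(25 + 11))² - 4158*(25 + 11)) - 277207 = (11*36)*(-379 + (11*36)² - 4158*36) - 277207 = 396*(-379 + 396² - 378*396) - 277207 = 396*(-379 + 156816 - 149688) - 277207 = 396*6749 - 277207 = 2672604 - 277207 = 2395397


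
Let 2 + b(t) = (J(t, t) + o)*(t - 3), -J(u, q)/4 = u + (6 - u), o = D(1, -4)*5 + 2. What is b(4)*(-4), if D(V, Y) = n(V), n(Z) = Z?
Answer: 76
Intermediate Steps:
D(V, Y) = V
o = 7 (o = 1*5 + 2 = 5 + 2 = 7)
J(u, q) = -24 (J(u, q) = -4*(u + (6 - u)) = -4*6 = -24)
b(t) = 49 - 17*t (b(t) = -2 + (-24 + 7)*(t - 3) = -2 - 17*(-3 + t) = -2 + (51 - 17*t) = 49 - 17*t)
b(4)*(-4) = (49 - 17*4)*(-4) = (49 - 68)*(-4) = -19*(-4) = 76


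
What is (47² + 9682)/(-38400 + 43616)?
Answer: 11891/5216 ≈ 2.2797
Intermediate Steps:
(47² + 9682)/(-38400 + 43616) = (2209 + 9682)/5216 = 11891*(1/5216) = 11891/5216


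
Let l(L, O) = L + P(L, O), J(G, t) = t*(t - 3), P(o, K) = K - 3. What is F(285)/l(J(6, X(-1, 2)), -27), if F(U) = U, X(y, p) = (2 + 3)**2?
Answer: 57/104 ≈ 0.54808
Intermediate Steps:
X(y, p) = 25 (X(y, p) = 5**2 = 25)
P(o, K) = -3 + K
J(G, t) = t*(-3 + t)
l(L, O) = -3 + L + O (l(L, O) = L + (-3 + O) = -3 + L + O)
F(285)/l(J(6, X(-1, 2)), -27) = 285/(-3 + 25*(-3 + 25) - 27) = 285/(-3 + 25*22 - 27) = 285/(-3 + 550 - 27) = 285/520 = 285*(1/520) = 57/104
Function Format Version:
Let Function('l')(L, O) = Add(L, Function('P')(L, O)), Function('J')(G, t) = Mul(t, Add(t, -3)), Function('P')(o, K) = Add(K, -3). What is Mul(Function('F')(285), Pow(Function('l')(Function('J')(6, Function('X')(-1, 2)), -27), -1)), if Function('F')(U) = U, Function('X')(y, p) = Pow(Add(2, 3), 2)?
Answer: Rational(57, 104) ≈ 0.54808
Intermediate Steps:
Function('X')(y, p) = 25 (Function('X')(y, p) = Pow(5, 2) = 25)
Function('P')(o, K) = Add(-3, K)
Function('J')(G, t) = Mul(t, Add(-3, t))
Function('l')(L, O) = Add(-3, L, O) (Function('l')(L, O) = Add(L, Add(-3, O)) = Add(-3, L, O))
Mul(Function('F')(285), Pow(Function('l')(Function('J')(6, Function('X')(-1, 2)), -27), -1)) = Mul(285, Pow(Add(-3, Mul(25, Add(-3, 25)), -27), -1)) = Mul(285, Pow(Add(-3, Mul(25, 22), -27), -1)) = Mul(285, Pow(Add(-3, 550, -27), -1)) = Mul(285, Pow(520, -1)) = Mul(285, Rational(1, 520)) = Rational(57, 104)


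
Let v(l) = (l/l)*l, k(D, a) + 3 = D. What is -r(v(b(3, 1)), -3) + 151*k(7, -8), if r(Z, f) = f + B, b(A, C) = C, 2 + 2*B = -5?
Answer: 1221/2 ≈ 610.50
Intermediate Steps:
B = -7/2 (B = -1 + (½)*(-5) = -1 - 5/2 = -7/2 ≈ -3.5000)
k(D, a) = -3 + D
v(l) = l (v(l) = 1*l = l)
r(Z, f) = -7/2 + f (r(Z, f) = f - 7/2 = -7/2 + f)
-r(v(b(3, 1)), -3) + 151*k(7, -8) = -(-7/2 - 3) + 151*(-3 + 7) = -1*(-13/2) + 151*4 = 13/2 + 604 = 1221/2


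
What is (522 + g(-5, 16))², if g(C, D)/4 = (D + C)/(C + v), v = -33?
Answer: 97930816/361 ≈ 2.7128e+5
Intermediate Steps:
g(C, D) = 4*(C + D)/(-33 + C) (g(C, D) = 4*((D + C)/(C - 33)) = 4*((C + D)/(-33 + C)) = 4*(C + D)/(-33 + C))
(522 + g(-5, 16))² = (522 + 4*(-5 + 16)/(-33 - 5))² = (522 + 4*11/(-38))² = (522 + 4*(-1/38)*11)² = (522 - 22/19)² = (9896/19)² = 97930816/361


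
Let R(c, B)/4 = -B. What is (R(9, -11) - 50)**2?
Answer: 36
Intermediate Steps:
R(c, B) = -4*B (R(c, B) = 4*(-B) = -4*B)
(R(9, -11) - 50)**2 = (-4*(-11) - 50)**2 = (44 - 50)**2 = (-6)**2 = 36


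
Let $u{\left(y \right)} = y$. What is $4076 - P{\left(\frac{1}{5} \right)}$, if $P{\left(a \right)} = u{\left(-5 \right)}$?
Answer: $4081$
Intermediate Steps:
$P{\left(a \right)} = -5$
$4076 - P{\left(\frac{1}{5} \right)} = 4076 - -5 = 4076 + 5 = 4081$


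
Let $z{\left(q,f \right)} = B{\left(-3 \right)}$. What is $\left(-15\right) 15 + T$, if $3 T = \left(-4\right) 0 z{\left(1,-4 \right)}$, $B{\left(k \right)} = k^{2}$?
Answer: $-225$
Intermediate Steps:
$z{\left(q,f \right)} = 9$ ($z{\left(q,f \right)} = \left(-3\right)^{2} = 9$)
$T = 0$ ($T = \frac{\left(-4\right) 0 \cdot 9}{3} = \frac{0 \cdot 9}{3} = \frac{1}{3} \cdot 0 = 0$)
$\left(-15\right) 15 + T = \left(-15\right) 15 + 0 = -225 + 0 = -225$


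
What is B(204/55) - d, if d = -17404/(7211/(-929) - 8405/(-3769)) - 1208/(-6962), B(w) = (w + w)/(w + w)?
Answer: -106035391853323/33713509367 ≈ -3145.2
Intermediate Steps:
B(w) = 1 (B(w) = (2*w)/((2*w)) = (2*w)*(1/(2*w)) = 1)
d = 106069105362690/33713509367 (d = -17404/(7211*(-1/929) - 8405*(-1/3769)) - 1208*(-1/6962) = -17404/(-7211/929 + 8405/3769) + 604/3481 = -17404/(-19370014/3501401) + 604/3481 = -17404*(-3501401/19370014) + 604/3481 = 30469191502/9685007 + 604/3481 = 106069105362690/33713509367 ≈ 3146.2)
B(204/55) - d = 1 - 1*106069105362690/33713509367 = 1 - 106069105362690/33713509367 = -106035391853323/33713509367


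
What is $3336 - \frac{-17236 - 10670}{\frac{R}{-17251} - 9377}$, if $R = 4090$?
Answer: $\frac{179724120502}{53922239} \approx 3333.0$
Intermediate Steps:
$3336 - \frac{-17236 - 10670}{\frac{R}{-17251} - 9377} = 3336 - \frac{-17236 - 10670}{\frac{4090}{-17251} - 9377} = 3336 - - \frac{27906}{4090 \left(- \frac{1}{17251}\right) - 9377} = 3336 - - \frac{27906}{- \frac{4090}{17251} - 9377} = 3336 - - \frac{27906}{- \frac{161766717}{17251}} = 3336 - \left(-27906\right) \left(- \frac{17251}{161766717}\right) = 3336 - \frac{160468802}{53922239} = \frac{179724120502}{53922239}$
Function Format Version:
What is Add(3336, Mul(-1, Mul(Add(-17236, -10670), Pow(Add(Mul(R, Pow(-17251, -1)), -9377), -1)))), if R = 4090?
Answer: Rational(179724120502, 53922239) ≈ 3333.0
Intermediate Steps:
Add(3336, Mul(-1, Mul(Add(-17236, -10670), Pow(Add(Mul(R, Pow(-17251, -1)), -9377), -1)))) = Add(3336, Mul(-1, Mul(Add(-17236, -10670), Pow(Add(Mul(4090, Pow(-17251, -1)), -9377), -1)))) = Add(3336, Mul(-1, Mul(-27906, Pow(Add(Mul(4090, Rational(-1, 17251)), -9377), -1)))) = Add(3336, Mul(-1, Mul(-27906, Pow(Add(Rational(-4090, 17251), -9377), -1)))) = Add(3336, Mul(-1, Mul(-27906, Pow(Rational(-161766717, 17251), -1)))) = Add(3336, Mul(-1, Mul(-27906, Rational(-17251, 161766717)))) = Add(3336, Mul(-1, Rational(160468802, 53922239))) = Add(3336, Rational(-160468802, 53922239)) = Rational(179724120502, 53922239)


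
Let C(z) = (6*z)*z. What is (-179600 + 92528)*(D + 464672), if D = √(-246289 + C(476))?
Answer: -40459920384 - 87072*√1113167 ≈ -4.0552e+10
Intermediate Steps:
C(z) = 6*z²
D = √1113167 (D = √(-246289 + 6*476²) = √(-246289 + 6*226576) = √(-246289 + 1359456) = √1113167 ≈ 1055.1)
(-179600 + 92528)*(D + 464672) = (-179600 + 92528)*(√1113167 + 464672) = -87072*(464672 + √1113167) = -40459920384 - 87072*√1113167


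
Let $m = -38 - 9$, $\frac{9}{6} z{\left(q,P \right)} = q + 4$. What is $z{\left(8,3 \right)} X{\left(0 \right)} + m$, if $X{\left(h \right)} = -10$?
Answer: $-127$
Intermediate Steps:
$z{\left(q,P \right)} = \frac{8}{3} + \frac{2 q}{3}$ ($z{\left(q,P \right)} = \frac{2 \left(q + 4\right)}{3} = \frac{2 \left(4 + q\right)}{3} = \frac{8}{3} + \frac{2 q}{3}$)
$m = -47$ ($m = -38 - 9 = -47$)
$z{\left(8,3 \right)} X{\left(0 \right)} + m = \left(\frac{8}{3} + \frac{2}{3} \cdot 8\right) \left(-10\right) - 47 = \left(\frac{8}{3} + \frac{16}{3}\right) \left(-10\right) - 47 = 8 \left(-10\right) - 47 = -80 - 47 = -127$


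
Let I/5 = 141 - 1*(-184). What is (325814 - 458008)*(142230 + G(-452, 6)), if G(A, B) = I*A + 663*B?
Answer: 77768672648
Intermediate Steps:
I = 1625 (I = 5*(141 - 1*(-184)) = 5*(141 + 184) = 5*325 = 1625)
G(A, B) = 663*B + 1625*A (G(A, B) = 1625*A + 663*B = 663*B + 1625*A)
(325814 - 458008)*(142230 + G(-452, 6)) = (325814 - 458008)*(142230 + (663*6 + 1625*(-452))) = -132194*(142230 + (3978 - 734500)) = -132194*(142230 - 730522) = -132194*(-588292) = 77768672648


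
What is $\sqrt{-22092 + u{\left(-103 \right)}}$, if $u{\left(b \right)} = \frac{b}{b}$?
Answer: $i \sqrt{22091} \approx 148.63 i$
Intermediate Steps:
$u{\left(b \right)} = 1$
$\sqrt{-22092 + u{\left(-103 \right)}} = \sqrt{-22092 + 1} = \sqrt{-22091} = i \sqrt{22091}$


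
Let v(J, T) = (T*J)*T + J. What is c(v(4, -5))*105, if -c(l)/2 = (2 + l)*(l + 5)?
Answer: -2426340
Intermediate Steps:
v(J, T) = J + J*T² (v(J, T) = (J*T)*T + J = J*T² + J = J + J*T²)
c(l) = -2*(2 + l)*(5 + l) (c(l) = -2*(2 + l)*(l + 5) = -2*(2 + l)*(5 + l))
c(v(4, -5))*105 = (-20 - 56*(1 + (-5)²) - 2*16*(1 + (-5)²)²)*105 = (-20 - 56*(1 + 25) - 2*16*(1 + 25)²)*105 = (-20 - 56*26 - 2*(4*26)²)*105 = (-20 - 14*104 - 2*104²)*105 = (-20 - 1456 - 2*10816)*105 = (-20 - 1456 - 21632)*105 = -23108*105 = -2426340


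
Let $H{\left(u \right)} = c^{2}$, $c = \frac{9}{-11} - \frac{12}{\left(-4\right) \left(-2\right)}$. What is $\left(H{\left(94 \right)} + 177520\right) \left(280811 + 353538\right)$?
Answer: $\frac{54504713030069}{484} \approx 1.1261 \cdot 10^{11}$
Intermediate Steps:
$c = - \frac{51}{22}$ ($c = 9 \left(- \frac{1}{11}\right) - \frac{12}{8} = - \frac{9}{11} - \frac{3}{2} = - \frac{51}{22} \approx -2.3182$)
$H{\left(u \right)} = \frac{2601}{484}$ ($H{\left(u \right)} = \left(- \frac{51}{22}\right)^{2} = \frac{2601}{484}$)
$\left(H{\left(94 \right)} + 177520\right) \left(280811 + 353538\right) = \left(\frac{2601}{484} + 177520\right) \left(280811 + 353538\right) = \frac{85922281}{484} \cdot 634349 = \frac{54504713030069}{484}$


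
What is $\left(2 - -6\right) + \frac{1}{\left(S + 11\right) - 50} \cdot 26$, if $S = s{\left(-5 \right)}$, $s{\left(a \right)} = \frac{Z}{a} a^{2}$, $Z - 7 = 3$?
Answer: $\frac{686}{89} \approx 7.7079$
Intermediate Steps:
$Z = 10$ ($Z = 7 + 3 = 10$)
$s{\left(a \right)} = 10 a$ ($s{\left(a \right)} = \frac{10}{a} a^{2} = 10 a$)
$S = -50$ ($S = 10 \left(-5\right) = -50$)
$\left(2 - -6\right) + \frac{1}{\left(S + 11\right) - 50} \cdot 26 = \left(2 - -6\right) + \frac{1}{\left(-50 + 11\right) - 50} \cdot 26 = \left(2 + 6\right) + \frac{1}{-39 - 50} \cdot 26 = 8 + \frac{1}{-89} \cdot 26 = 8 - \frac{26}{89} = \frac{686}{89}$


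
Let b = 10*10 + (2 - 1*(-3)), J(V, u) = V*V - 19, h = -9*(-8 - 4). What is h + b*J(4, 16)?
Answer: -207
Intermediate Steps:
h = 108 (h = -9*(-12) = 108)
J(V, u) = -19 + V² (J(V, u) = V² - 19 = -19 + V²)
b = 105 (b = 100 + (2 + 3) = 100 + 5 = 105)
h + b*J(4, 16) = 108 + 105*(-19 + 4²) = 108 + 105*(-19 + 16) = 108 + 105*(-3) = 108 - 315 = -207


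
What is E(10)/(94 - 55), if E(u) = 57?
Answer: 19/13 ≈ 1.4615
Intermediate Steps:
E(10)/(94 - 55) = 57/(94 - 55) = 57/39 = (1/39)*57 = 19/13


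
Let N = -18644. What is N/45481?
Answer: -18644/45481 ≈ -0.40993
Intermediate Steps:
N/45481 = -18644/45481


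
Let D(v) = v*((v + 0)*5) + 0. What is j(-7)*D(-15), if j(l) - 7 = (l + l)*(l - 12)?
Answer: 307125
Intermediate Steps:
j(l) = 7 + 2*l*(-12 + l) (j(l) = 7 + (l + l)*(l - 12) = 7 + (2*l)*(-12 + l) = 7 + 2*l*(-12 + l))
D(v) = 5*v**2 (D(v) = v*(v*5) + 0 = v*(5*v) + 0 = 5*v**2 + 0 = 5*v**2)
j(-7)*D(-15) = (7 - 24*(-7) + 2*(-7)**2)*(5*(-15)**2) = (7 + 168 + 2*49)*(5*225) = (7 + 168 + 98)*1125 = 273*1125 = 307125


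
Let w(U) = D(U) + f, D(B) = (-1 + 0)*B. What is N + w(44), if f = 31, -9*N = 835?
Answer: -952/9 ≈ -105.78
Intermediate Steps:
N = -835/9 (N = -⅑*835 = -835/9 ≈ -92.778)
D(B) = -B
w(U) = 31 - U (w(U) = -U + 31 = 31 - U)
N + w(44) = -835/9 + (31 - 1*44) = -835/9 + (31 - 44) = -835/9 - 13 = -952/9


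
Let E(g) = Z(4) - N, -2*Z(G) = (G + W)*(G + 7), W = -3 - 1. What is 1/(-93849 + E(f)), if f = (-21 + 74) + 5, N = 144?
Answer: -1/93993 ≈ -1.0639e-5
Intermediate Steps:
W = -4
Z(G) = -(-4 + G)*(7 + G)/2 (Z(G) = -(G - 4)*(G + 7)/2 = -(-4 + G)*(7 + G)/2)
f = 58 (f = 53 + 5 = 58)
E(g) = -144 (E(g) = (14 - 3/2*4 - ½*4²) - 1*144 = (14 - 6 - ½*16) - 144 = (14 - 6 - 8) - 144 = 0 - 144 = -144)
1/(-93849 + E(f)) = 1/(-93849 - 144) = 1/(-93993) = -1/93993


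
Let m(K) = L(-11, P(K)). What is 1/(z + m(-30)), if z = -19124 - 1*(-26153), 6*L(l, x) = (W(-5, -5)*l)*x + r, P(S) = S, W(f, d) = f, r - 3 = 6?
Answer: 2/13511 ≈ 0.00014803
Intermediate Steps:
r = 9 (r = 3 + 6 = 9)
L(l, x) = 3/2 - 5*l*x/6 (L(l, x) = ((-5*l)*x + 9)/6 = (-5*l*x + 9)/6 = (9 - 5*l*x)/6 = 3/2 - 5*l*x/6)
m(K) = 3/2 + 55*K/6 (m(K) = 3/2 - ⅚*(-11)*K = 3/2 + 55*K/6)
z = 7029 (z = -19124 + 26153 = 7029)
1/(z + m(-30)) = 1/(7029 + (3/2 + (55/6)*(-30))) = 1/(7029 + (3/2 - 275)) = 1/(7029 - 547/2) = 1/(13511/2) = 2/13511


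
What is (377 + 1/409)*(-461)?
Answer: -71083434/409 ≈ -1.7380e+5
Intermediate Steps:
(377 + 1/409)*(-461) = (154194/409)*(-461) = -71083434/409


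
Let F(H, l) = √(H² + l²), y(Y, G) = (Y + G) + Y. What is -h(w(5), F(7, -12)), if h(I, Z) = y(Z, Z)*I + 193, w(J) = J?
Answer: -193 - 15*√193 ≈ -401.39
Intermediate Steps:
y(Y, G) = G + 2*Y (y(Y, G) = (G + Y) + Y = G + 2*Y)
h(I, Z) = 193 + 3*I*Z (h(I, Z) = (Z + 2*Z)*I + 193 = (3*Z)*I + 193 = 3*I*Z + 193 = 193 + 3*I*Z)
-h(w(5), F(7, -12)) = -(193 + 3*5*√(7² + (-12)²)) = -(193 + 3*5*√(49 + 144)) = -(193 + 3*5*√193) = -(193 + 15*√193) = -193 - 15*√193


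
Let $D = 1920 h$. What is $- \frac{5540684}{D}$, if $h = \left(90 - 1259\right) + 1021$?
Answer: $\frac{1385171}{71040} \approx 19.498$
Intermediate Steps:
$h = -148$ ($h = -1169 + 1021 = -148$)
$D = -284160$ ($D = 1920 \left(-148\right) = -284160$)
$- \frac{5540684}{D} = - \frac{5540684}{-284160} = \left(-5540684\right) \left(- \frac{1}{284160}\right) = \frac{1385171}{71040}$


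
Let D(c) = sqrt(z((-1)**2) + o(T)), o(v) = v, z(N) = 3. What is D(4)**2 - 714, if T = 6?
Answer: -705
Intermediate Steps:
D(c) = 3 (D(c) = sqrt(3 + 6) = sqrt(9) = 3)
D(4)**2 - 714 = 3**2 - 714 = 9 - 714 = -705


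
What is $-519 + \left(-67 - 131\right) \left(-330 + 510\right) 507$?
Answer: $-18069999$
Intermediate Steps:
$-519 + \left(-67 - 131\right) \left(-330 + 510\right) 507 = -519 + \left(-198\right) 180 \cdot 507 = -519 - 18069480 = -18069999$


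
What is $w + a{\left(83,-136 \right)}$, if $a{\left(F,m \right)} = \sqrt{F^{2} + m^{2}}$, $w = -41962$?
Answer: $-41962 + \sqrt{25385} \approx -41803.0$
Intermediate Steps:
$w + a{\left(83,-136 \right)} = -41962 + \sqrt{83^{2} + \left(-136\right)^{2}} = -41962 + \sqrt{6889 + 18496} = -41962 + \sqrt{25385}$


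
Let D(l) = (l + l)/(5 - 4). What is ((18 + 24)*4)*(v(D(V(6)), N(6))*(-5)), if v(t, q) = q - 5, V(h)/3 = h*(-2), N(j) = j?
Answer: -840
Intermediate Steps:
V(h) = -6*h (V(h) = 3*(h*(-2)) = 3*(-2*h) = -6*h)
D(l) = 2*l (D(l) = (2*l)/1 = (2*l)*1 = 2*l)
v(t, q) = -5 + q
((18 + 24)*4)*(v(D(V(6)), N(6))*(-5)) = ((18 + 24)*4)*((-5 + 6)*(-5)) = (42*4)*(1*(-5)) = 168*(-5) = -840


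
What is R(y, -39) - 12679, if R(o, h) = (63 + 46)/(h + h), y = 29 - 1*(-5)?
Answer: -989071/78 ≈ -12680.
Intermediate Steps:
y = 34 (y = 29 + 5 = 34)
R(o, h) = 109/(2*h) (R(o, h) = 109/((2*h)) = 109*(1/(2*h)) = 109/(2*h))
R(y, -39) - 12679 = (109/2)/(-39) - 12679 = (109/2)*(-1/39) - 12679 = -109/78 - 12679 = -989071/78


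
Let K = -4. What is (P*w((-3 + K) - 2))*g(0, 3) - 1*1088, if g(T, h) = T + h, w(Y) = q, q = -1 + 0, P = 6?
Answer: -1106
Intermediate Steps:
q = -1
w(Y) = -1
(P*w((-3 + K) - 2))*g(0, 3) - 1*1088 = (6*(-1))*(0 + 3) - 1*1088 = -6*3 - 1088 = -18 - 1088 = -1106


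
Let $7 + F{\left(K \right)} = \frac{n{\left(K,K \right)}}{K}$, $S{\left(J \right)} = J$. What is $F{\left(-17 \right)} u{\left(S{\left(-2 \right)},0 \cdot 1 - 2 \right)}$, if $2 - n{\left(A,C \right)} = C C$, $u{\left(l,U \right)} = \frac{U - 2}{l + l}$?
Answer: $\frac{168}{17} \approx 9.8824$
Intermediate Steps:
$u{\left(l,U \right)} = \frac{-2 + U}{2 l}$
$n{\left(A,C \right)} = 2 - C^{2}$ ($n{\left(A,C \right)} = 2 - C C = 2 - C^{2}$)
$F{\left(K \right)} = -7 + \frac{2 - K^{2}}{K}$
$F{\left(-17 \right)} u{\left(S{\left(-2 \right)},0 \cdot 1 - 2 \right)} = \left(-7 - -17 + \frac{2}{-17}\right) \frac{-2 + \left(0 \cdot 1 - 2\right)}{2 \left(-2\right)} = \left(-7 + 17 + 2 \left(- \frac{1}{17}\right)\right) \frac{1}{2} \left(- \frac{1}{2}\right) \left(-2 + \left(0 - 2\right)\right) = \left(-7 + 17 - \frac{2}{17}\right) \frac{1}{2} \left(- \frac{1}{2}\right) \left(-2 - 2\right) = \frac{168 \cdot \frac{1}{2} \left(- \frac{1}{2}\right) \left(-4\right)}{17} = \frac{168}{17} \cdot 1 = \frac{168}{17}$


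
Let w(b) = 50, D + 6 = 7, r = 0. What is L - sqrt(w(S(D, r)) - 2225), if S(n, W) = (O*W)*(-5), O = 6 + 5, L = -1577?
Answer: -1577 - 5*I*sqrt(87) ≈ -1577.0 - 46.637*I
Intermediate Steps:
O = 11
D = 1 (D = -6 + 7 = 1)
S(n, W) = -55*W (S(n, W) = (11*W)*(-5) = -55*W)
L - sqrt(w(S(D, r)) - 2225) = -1577 - sqrt(50 - 2225) = -1577 - sqrt(-2175) = -1577 - 5*I*sqrt(87)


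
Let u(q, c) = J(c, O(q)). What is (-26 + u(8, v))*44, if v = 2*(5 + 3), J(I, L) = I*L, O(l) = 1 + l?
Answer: 5192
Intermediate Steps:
v = 16 (v = 2*8 = 16)
u(q, c) = c*(1 + q)
(-26 + u(8, v))*44 = (-26 + 16*(1 + 8))*44 = (-26 + 16*9)*44 = (-26 + 144)*44 = 118*44 = 5192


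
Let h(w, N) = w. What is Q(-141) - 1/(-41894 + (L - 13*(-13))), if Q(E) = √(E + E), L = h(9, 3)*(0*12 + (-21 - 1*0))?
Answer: 1/41914 + I*√282 ≈ 2.3858e-5 + 16.793*I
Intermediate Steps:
L = -189 (L = 9*(0*12 + (-21 - 1*0)) = 9*(0 + (-21 + 0)) = 9*(0 - 21) = 9*(-21) = -189)
Q(E) = √2*√E (Q(E) = √(2*E) = √2*√E)
Q(-141) - 1/(-41894 + (L - 13*(-13))) = √2*√(-141) - 1/(-41894 + (-189 - 13*(-13))) = √2*(I*√141) - 1/(-41894 + (-189 + 169)) = I*√282 - 1/(-41894 - 20) = I*√282 - 1/(-41914) = I*√282 - 1*(-1/41914) = I*√282 + 1/41914 = 1/41914 + I*√282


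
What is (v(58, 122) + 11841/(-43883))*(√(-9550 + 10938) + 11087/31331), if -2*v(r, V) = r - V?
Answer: 812510795/72363067 + 2784830*√347/43883 ≈ 1193.4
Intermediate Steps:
v(r, V) = V/2 - r/2 (v(r, V) = -(r - V)/2 = V/2 - r/2)
(v(58, 122) + 11841/(-43883))*(√(-9550 + 10938) + 11087/31331) = (((½)*122 - ½*58) + 11841/(-43883))*(√(-9550 + 10938) + 11087/31331) = ((61 - 29) + 11841*(-1/43883))*(√1388 + 11087*(1/31331)) = (32 - 11841/43883)*(2*√347 + 11087/31331) = 1392415*(11087/31331 + 2*√347)/43883 = 812510795/72363067 + 2784830*√347/43883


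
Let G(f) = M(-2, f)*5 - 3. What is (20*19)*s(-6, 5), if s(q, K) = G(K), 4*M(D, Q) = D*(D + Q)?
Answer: -3990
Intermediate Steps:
M(D, Q) = D*(D + Q)/4 (M(D, Q) = (D*(D + Q))/4 = D*(D + Q)/4)
G(f) = 2 - 5*f/2 (G(f) = ((¼)*(-2)*(-2 + f))*5 - 3 = (1 - f/2)*5 - 3 = (5 - 5*f/2) - 3 = 2 - 5*f/2)
s(q, K) = 2 - 5*K/2
(20*19)*s(-6, 5) = (20*19)*(2 - 5/2*5) = 380*(2 - 25/2) = 380*(-21/2) = -3990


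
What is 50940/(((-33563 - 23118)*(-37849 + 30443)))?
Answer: 25470/209889743 ≈ 0.00012135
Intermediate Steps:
50940/(((-33563 - 23118)*(-37849 + 30443))) = 50940/((-56681*(-7406))) = 50940/419779486 = 50940*(1/419779486) = 25470/209889743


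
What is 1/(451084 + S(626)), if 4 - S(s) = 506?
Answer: 1/450582 ≈ 2.2194e-6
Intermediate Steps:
S(s) = -502 (S(s) = 4 - 1*506 = 4 - 506 = -502)
1/(451084 + S(626)) = 1/(451084 - 502) = 1/450582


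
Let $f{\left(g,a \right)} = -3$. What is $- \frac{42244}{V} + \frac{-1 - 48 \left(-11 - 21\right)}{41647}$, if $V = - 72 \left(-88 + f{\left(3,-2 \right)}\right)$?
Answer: $- \frac{437319637}{68217786} \approx -6.4106$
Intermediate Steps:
$V = 6552$ ($V = - 72 \left(-88 - 3\right) = \left(-72\right) \left(-91\right) = 6552$)
$- \frac{42244}{V} + \frac{-1 - 48 \left(-11 - 21\right)}{41647} = - \frac{42244}{6552} + \frac{-1 - 48 \left(-11 - 21\right)}{41647} = \left(-42244\right) \frac{1}{6552} + \left(-1 - -1536\right) \frac{1}{41647} = - \frac{10561}{1638} + \left(-1 + 1536\right) \frac{1}{41647} = - \frac{10561}{1638} + 1535 \cdot \frac{1}{41647} = - \frac{10561}{1638} + \frac{1535}{41647} = - \frac{437319637}{68217786}$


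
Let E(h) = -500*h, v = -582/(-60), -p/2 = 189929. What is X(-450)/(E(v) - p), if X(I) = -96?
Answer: -3/11719 ≈ -0.00025599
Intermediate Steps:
p = -379858 (p = -2*189929 = -379858)
v = 97/10 (v = -582*(-1/60) = 97/10 ≈ 9.7000)
X(-450)/(E(v) - p) = -96/(-500*97/10 - 1*(-379858)) = -96/(-4850 + 379858) = -96/375008 = -96*1/375008 = -3/11719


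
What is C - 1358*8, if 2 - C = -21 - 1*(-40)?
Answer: -10881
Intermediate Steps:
C = -17 (C = 2 - (-21 - 1*(-40)) = 2 - (-21 + 40) = 2 - 1*19 = 2 - 19 = -17)
C - 1358*8 = -17 - 1358*8 = -17 - 97*112 = -17 - 10864 = -10881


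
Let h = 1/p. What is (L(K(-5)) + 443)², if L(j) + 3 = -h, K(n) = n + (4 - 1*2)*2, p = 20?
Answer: 77422401/400 ≈ 1.9356e+5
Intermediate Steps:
h = 1/20 ≈ 0.050000
K(n) = 4 + n (K(n) = n + (4 - 2)*2 = n + 2*2 = n + 4 = 4 + n)
L(j) = -61/20 (L(j) = -3 - 1*1/20 = -3 - 1/20 = -61/20)
(L(K(-5)) + 443)² = (-61/20 + 443)² = (8799/20)² = 77422401/400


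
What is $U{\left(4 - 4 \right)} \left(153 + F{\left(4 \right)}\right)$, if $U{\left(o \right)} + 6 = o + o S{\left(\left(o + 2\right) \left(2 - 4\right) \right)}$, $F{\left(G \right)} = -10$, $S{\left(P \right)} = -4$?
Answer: $-858$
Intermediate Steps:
$U{\left(o \right)} = -6 - 3 o$ ($U{\left(o \right)} = -6 + \left(o + o \left(-4\right)\right) = -6 + \left(o - 4 o\right) = -6 - 3 o$)
$U{\left(4 - 4 \right)} \left(153 + F{\left(4 \right)}\right) = \left(-6 - 3 \left(4 - 4\right)\right) \left(153 - 10\right) = \left(-6 - 0\right) 143 = \left(-6 + 0\right) 143 = \left(-6\right) 143 = -858$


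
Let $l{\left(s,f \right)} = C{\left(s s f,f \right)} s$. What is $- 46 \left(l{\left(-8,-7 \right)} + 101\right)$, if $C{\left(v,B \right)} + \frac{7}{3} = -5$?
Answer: $- \frac{22034}{3} \approx -7344.7$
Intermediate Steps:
$C{\left(v,B \right)} = - \frac{22}{3}$ ($C{\left(v,B \right)} = - \frac{7}{3} - 5 = - \frac{22}{3}$)
$l{\left(s,f \right)} = - \frac{22 s}{3}$
$- 46 \left(l{\left(-8,-7 \right)} + 101\right) = - 46 \left(\left(- \frac{22}{3}\right) \left(-8\right) + 101\right) = - 46 \left(\frac{176}{3} + 101\right) = \left(-46\right) \frac{479}{3} = - \frac{22034}{3}$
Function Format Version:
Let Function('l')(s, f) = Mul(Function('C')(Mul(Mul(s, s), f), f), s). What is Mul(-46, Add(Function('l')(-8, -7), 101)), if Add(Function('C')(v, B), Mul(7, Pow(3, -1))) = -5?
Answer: Rational(-22034, 3) ≈ -7344.7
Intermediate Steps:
Function('C')(v, B) = Rational(-22, 3) (Function('C')(v, B) = Add(Rational(-7, 3), -5) = Rational(-22, 3))
Function('l')(s, f) = Mul(Rational(-22, 3), s)
Mul(-46, Add(Function('l')(-8, -7), 101)) = Mul(-46, Add(Mul(Rational(-22, 3), -8), 101)) = Mul(-46, Add(Rational(176, 3), 101)) = Mul(-46, Rational(479, 3)) = Rational(-22034, 3)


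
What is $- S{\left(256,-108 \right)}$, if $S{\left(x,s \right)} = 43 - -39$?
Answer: $-82$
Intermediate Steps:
$S{\left(x,s \right)} = 82$ ($S{\left(x,s \right)} = 43 + 39 = 82$)
$- S{\left(256,-108 \right)} = \left(-1\right) 82 = -82$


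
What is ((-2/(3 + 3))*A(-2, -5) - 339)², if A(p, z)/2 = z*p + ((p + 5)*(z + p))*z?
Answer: 1555009/9 ≈ 1.7278e+5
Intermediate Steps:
A(p, z) = 2*p*z + 2*z*(5 + p)*(p + z) (A(p, z) = 2*(z*p + ((p + 5)*(z + p))*z) = 2*(p*z + ((5 + p)*(p + z))*z) = 2*(p*z + z*(5 + p)*(p + z)) = 2*p*z + 2*z*(5 + p)*(p + z))
((-2/(3 + 3))*A(-2, -5) - 339)² = ((-2/(3 + 3))*(2*(-5)*((-2)² + 5*(-5) + 6*(-2) - 2*(-5))) - 339)² = ((-2/6)*(2*(-5)*(4 - 25 - 12 + 10)) - 339)² = ((-2*⅙)*(2*(-5)*(-23)) - 339)² = (-⅓*230 - 339)² = (-230/3 - 339)² = (-1247/3)² = 1555009/9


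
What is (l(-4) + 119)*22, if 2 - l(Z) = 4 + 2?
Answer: 2530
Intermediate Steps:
l(Z) = -4 (l(Z) = 2 - (4 + 2) = 2 - 1*6 = 2 - 6 = -4)
(l(-4) + 119)*22 = (-4 + 119)*22 = 115*22 = 2530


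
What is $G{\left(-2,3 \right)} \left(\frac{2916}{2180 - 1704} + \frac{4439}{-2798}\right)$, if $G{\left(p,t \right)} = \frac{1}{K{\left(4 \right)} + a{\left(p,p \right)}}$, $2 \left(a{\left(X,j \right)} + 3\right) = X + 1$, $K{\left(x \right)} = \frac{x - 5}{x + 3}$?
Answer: $- \frac{1511501}{1212933} \approx -1.2462$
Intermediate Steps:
$K{\left(x \right)} = \frac{-5 + x}{3 + x}$
$a{\left(X,j \right)} = - \frac{5}{2} + \frac{X}{2}$ ($a{\left(X,j \right)} = -3 + \frac{X + 1}{2} = -3 + \frac{1 + X}{2} = -3 + \left(\frac{1}{2} + \frac{X}{2}\right) = - \frac{5}{2} + \frac{X}{2}$)
$G{\left(p,t \right)} = \frac{1}{- \frac{37}{14} + \frac{p}{2}}$ ($G{\left(p,t \right)} = \frac{1}{\frac{-5 + 4}{3 + 4} + \left(- \frac{5}{2} + \frac{p}{2}\right)} = \frac{1}{\frac{1}{7} \left(-1\right) + \left(- \frac{5}{2} + \frac{p}{2}\right)} = \frac{1}{- \frac{1}{7} + \left(- \frac{5}{2} + \frac{p}{2}\right)} = \frac{1}{- \frac{37}{14} + \frac{p}{2}}$)
$G{\left(-2,3 \right)} \left(\frac{2916}{2180 - 1704} + \frac{4439}{-2798}\right) = \frac{14}{-37 + 7 \left(-2\right)} \left(\frac{2916}{2180 - 1704} + \frac{4439}{-2798}\right) = \frac{14}{-37 - 14} \left(\frac{2916}{476} + 4439 \left(- \frac{1}{2798}\right)\right) = \frac{14}{-51} \left(2916 \cdot \frac{1}{476} - \frac{4439}{2798}\right) = 14 \left(- \frac{1}{51}\right) \left(\frac{729}{119} - \frac{4439}{2798}\right) = \left(- \frac{14}{51}\right) \frac{1511501}{332962} = - \frac{1511501}{1212933}$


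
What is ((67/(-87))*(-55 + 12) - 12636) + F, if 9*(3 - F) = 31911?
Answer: -468221/29 ≈ -16146.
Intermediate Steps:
F = -10628/3 (F = 3 - ⅑*31911 = 3 - 10637/3 = -10628/3 ≈ -3542.7)
((67/(-87))*(-55 + 12) - 12636) + F = ((67/(-87))*(-55 + 12) - 12636) - 10628/3 = ((67*(-1/87))*(-43) - 12636) - 10628/3 = (-67/87*(-43) - 12636) - 10628/3 = (2881/87 - 12636) - 10628/3 = -1096451/87 - 10628/3 = -468221/29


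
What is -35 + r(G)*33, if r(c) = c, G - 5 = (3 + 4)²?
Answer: 1747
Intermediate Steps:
G = 54 (G = 5 + (3 + 4)² = 5 + 7² = 5 + 49 = 54)
-35 + r(G)*33 = -35 + 54*33 = -35 + 1782 = 1747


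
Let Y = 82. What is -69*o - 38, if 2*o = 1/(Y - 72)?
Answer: -829/20 ≈ -41.450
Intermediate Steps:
o = 1/20 (o = 1/(2*(82 - 72)) = (½)/10 = (½)*(⅒) = 1/20 ≈ 0.050000)
-69*o - 38 = -69*1/20 - 38 = -69/20 - 38 = -829/20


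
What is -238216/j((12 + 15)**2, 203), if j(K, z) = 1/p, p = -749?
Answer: 178423784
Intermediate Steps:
j(K, z) = -1/749 (j(K, z) = 1/(-749) = -1/749)
-238216/j((12 + 15)**2, 203) = -238216/(-1/749) = -238216*(-749) = 178423784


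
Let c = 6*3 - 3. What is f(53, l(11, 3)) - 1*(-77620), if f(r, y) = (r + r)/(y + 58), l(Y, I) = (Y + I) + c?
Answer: 6753046/87 ≈ 77621.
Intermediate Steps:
c = 15 (c = 18 - 3 = 15)
l(Y, I) = 15 + I + Y (l(Y, I) = (Y + I) + 15 = (I + Y) + 15 = 15 + I + Y)
f(r, y) = 2*r/(58 + y) (f(r, y) = (2*r)/(58 + y) = 2*r/(58 + y))
f(53, l(11, 3)) - 1*(-77620) = 2*53/(58 + (15 + 3 + 11)) - 1*(-77620) = 2*53/(58 + 29) + 77620 = 2*53/87 + 77620 = 2*53*(1/87) + 77620 = 106/87 + 77620 = 6753046/87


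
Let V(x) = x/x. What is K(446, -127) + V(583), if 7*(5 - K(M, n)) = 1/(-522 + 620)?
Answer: 4115/686 ≈ 5.9985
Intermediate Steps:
V(x) = 1
K(M, n) = 3429/686 (K(M, n) = 5 - 1/(7*(-522 + 620)) = 5 - ⅐/98 = 5 - ⅐*1/98 = 5 - 1/686 = 3429/686)
K(446, -127) + V(583) = 3429/686 + 1 = 4115/686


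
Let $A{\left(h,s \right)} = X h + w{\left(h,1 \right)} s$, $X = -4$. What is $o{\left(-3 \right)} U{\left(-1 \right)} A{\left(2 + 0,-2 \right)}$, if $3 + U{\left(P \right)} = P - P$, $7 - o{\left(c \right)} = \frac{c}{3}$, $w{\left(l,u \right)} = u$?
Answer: $240$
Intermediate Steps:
$o{\left(c \right)} = 7 - \frac{c}{3}$
$A{\left(h,s \right)} = s - 4 h$ ($A{\left(h,s \right)} = - 4 h + 1 s = - 4 h + s = s - 4 h$)
$U{\left(P \right)} = -3$ ($U{\left(P \right)} = -3 + \left(P - P\right) = -3 + 0 = -3$)
$o{\left(-3 \right)} U{\left(-1 \right)} A{\left(2 + 0,-2 \right)} = \left(7 - -1\right) \left(-3\right) \left(-2 - 4 \left(2 + 0\right)\right) = \left(7 + 1\right) \left(-3\right) \left(-2 - 8\right) = 8 \left(-3\right) \left(-2 - 8\right) = \left(-24\right) \left(-10\right) = 240$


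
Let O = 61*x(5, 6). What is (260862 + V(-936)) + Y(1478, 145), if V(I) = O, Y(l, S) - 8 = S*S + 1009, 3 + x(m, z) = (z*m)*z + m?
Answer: 294006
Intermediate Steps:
x(m, z) = -3 + m + m*z² (x(m, z) = -3 + ((z*m)*z + m) = -3 + ((m*z)*z + m) = -3 + (m*z² + m) = -3 + (m + m*z²) = -3 + m + m*z²)
Y(l, S) = 1017 + S² (Y(l, S) = 8 + (S*S + 1009) = 8 + (S² + 1009) = 8 + (1009 + S²) = 1017 + S²)
O = 11102 (O = 61*(-3 + 5 + 5*6²) = 61*(-3 + 5 + 5*36) = 61*(-3 + 5 + 180) = 61*182 = 11102)
V(I) = 11102
(260862 + V(-936)) + Y(1478, 145) = (260862 + 11102) + (1017 + 145²) = 271964 + (1017 + 21025) = 271964 + 22042 = 294006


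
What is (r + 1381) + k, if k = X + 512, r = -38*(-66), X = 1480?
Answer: 5881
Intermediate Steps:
r = 2508
k = 1992 (k = 1480 + 512 = 1992)
(r + 1381) + k = (2508 + 1381) + 1992 = 3889 + 1992 = 5881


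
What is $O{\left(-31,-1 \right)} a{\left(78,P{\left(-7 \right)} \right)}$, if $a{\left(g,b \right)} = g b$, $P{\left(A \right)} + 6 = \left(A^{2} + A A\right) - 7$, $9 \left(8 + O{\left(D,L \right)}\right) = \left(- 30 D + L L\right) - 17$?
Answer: $\frac{1860820}{3} \approx 6.2027 \cdot 10^{5}$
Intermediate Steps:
$O{\left(D,L \right)} = - \frac{89}{9} - \frac{10 D}{3} + \frac{L^{2}}{9}$ ($O{\left(D,L \right)} = -8 + \frac{\left(- 30 D + L L\right) - 17}{9} = -8 + \frac{\left(- 30 D + L^{2}\right) - 17}{9} = -8 + \frac{\left(L^{2} - 30 D\right) - 17}{9} = -8 + \frac{-17 + L^{2} - 30 D}{9} = -8 - \left(\frac{17}{9} - \frac{L^{2}}{9} + \frac{10 D}{3}\right) = - \frac{89}{9} - \frac{10 D}{3} + \frac{L^{2}}{9}$)
$P{\left(A \right)} = -13 + 2 A^{2}$ ($P{\left(A \right)} = -6 - \left(7 - A^{2} - A A\right) = -6 + \left(\left(A^{2} + A^{2}\right) - 7\right) = -6 + \left(2 A^{2} - 7\right) = -6 + \left(-7 + 2 A^{2}\right) = -13 + 2 A^{2}$)
$a{\left(g,b \right)} = b g$
$O{\left(-31,-1 \right)} a{\left(78,P{\left(-7 \right)} \right)} = \left(- \frac{89}{9} - - \frac{310}{3} + \frac{\left(-1\right)^{2}}{9}\right) \left(-13 + 2 \left(-7\right)^{2}\right) 78 = \left(- \frac{89}{9} + \frac{310}{3} + \frac{1}{9} \cdot 1\right) \left(-13 + 2 \cdot 49\right) 78 = \left(- \frac{89}{9} + \frac{310}{3} + \frac{1}{9}\right) \left(-13 + 98\right) 78 = \frac{842 \cdot 85 \cdot 78}{9} = \frac{842}{9} \cdot 6630 = \frac{1860820}{3}$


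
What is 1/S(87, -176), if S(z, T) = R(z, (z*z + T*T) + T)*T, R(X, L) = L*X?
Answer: -1/587506128 ≈ -1.7021e-9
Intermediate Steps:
S(z, T) = T*z*(T + T**2 + z**2) (S(z, T) = (((z*z + T*T) + T)*z)*T = (((z**2 + T**2) + T)*z)*T = (((T**2 + z**2) + T)*z)*T = ((T + T**2 + z**2)*z)*T = (z*(T + T**2 + z**2))*T = T*z*(T + T**2 + z**2))
1/S(87, -176) = 1/(-176*87*(-176 + (-176)**2 + 87**2)) = 1/(-176*87*(-176 + 30976 + 7569)) = 1/(-176*87*38369) = 1/(-587506128) = -1/587506128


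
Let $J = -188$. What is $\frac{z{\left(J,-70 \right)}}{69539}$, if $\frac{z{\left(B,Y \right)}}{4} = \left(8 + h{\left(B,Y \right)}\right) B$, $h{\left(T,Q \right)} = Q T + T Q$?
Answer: $- \frac{19798656}{69539} \approx -284.71$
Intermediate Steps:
$h{\left(T,Q \right)} = 2 Q T$ ($h{\left(T,Q \right)} = Q T + Q T = 2 Q T$)
$z{\left(B,Y \right)} = 4 B \left(8 + 2 B Y\right)$ ($z{\left(B,Y \right)} = 4 \left(8 + 2 Y B\right) B = 4 \left(8 + 2 B Y\right) B = 4 B \left(8 + 2 B Y\right)$)
$\frac{z{\left(J,-70 \right)}}{69539} = \frac{8 \left(-188\right) \left(4 - -13160\right)}{69539} = 8 \left(-188\right) \left(4 + 13160\right) \frac{1}{69539} = 8 \left(-188\right) 13164 \cdot \frac{1}{69539} = \left(-19798656\right) \frac{1}{69539} = - \frac{19798656}{69539}$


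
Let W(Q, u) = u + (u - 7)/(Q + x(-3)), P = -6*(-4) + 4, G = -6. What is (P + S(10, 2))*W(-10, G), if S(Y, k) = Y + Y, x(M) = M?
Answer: -240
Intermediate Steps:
S(Y, k) = 2*Y
P = 28 (P = 24 + 4 = 28)
W(Q, u) = u + (-7 + u)/(-3 + Q) (W(Q, u) = u + (u - 7)/(Q - 3) = u + (-7 + u)/(-3 + Q))
(P + S(10, 2))*W(-10, G) = (28 + 2*10)*((-7 - 2*(-6) - 10*(-6))/(-3 - 10)) = (28 + 20)*((-7 + 12 + 60)/(-13)) = 48*(-1/13*65) = 48*(-5) = -240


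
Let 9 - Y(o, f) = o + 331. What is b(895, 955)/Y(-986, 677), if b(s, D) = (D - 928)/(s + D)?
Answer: 27/1228400 ≈ 2.1980e-5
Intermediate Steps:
b(s, D) = (-928 + D)/(D + s)
Y(o, f) = -322 - o (Y(o, f) = 9 - (o + 331) = 9 - (331 + o) = 9 + (-331 - o) = -322 - o)
b(895, 955)/Y(-986, 677) = ((-928 + 955)/(955 + 895))/(-322 - 1*(-986)) = (27/1850)/(-322 + 986) = ((1/1850)*27)/664 = (27/1850)*(1/664) = 27/1228400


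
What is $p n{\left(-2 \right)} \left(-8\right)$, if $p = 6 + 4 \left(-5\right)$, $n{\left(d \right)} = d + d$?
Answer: $-448$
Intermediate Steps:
$n{\left(d \right)} = 2 d$
$p = -14$ ($p = 6 - 20 = -14$)
$p n{\left(-2 \right)} \left(-8\right) = - 14 \cdot 2 \left(-2\right) \left(-8\right) = \left(-14\right) \left(-4\right) \left(-8\right) = 56 \left(-8\right) = -448$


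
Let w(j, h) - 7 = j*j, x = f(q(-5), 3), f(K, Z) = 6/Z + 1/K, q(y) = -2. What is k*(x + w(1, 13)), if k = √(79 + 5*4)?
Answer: 57*√11/2 ≈ 94.524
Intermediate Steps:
f(K, Z) = 1/K + 6/Z (f(K, Z) = 6/Z + 1/K = 1/K + 6/Z)
x = 3/2 (x = 1/(-2) + 6/3 = -½ + 6*(⅓) = -½ + 2 = 3/2 ≈ 1.5000)
w(j, h) = 7 + j² (w(j, h) = 7 + j*j = 7 + j²)
k = 3*√11 (k = √(79 + 20) = √99 = 3*√11 ≈ 9.9499)
k*(x + w(1, 13)) = (3*√11)*(3/2 + (7 + 1²)) = (3*√11)*(3/2 + (7 + 1)) = (3*√11)*(3/2 + 8) = (3*√11)*(19/2) = 57*√11/2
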